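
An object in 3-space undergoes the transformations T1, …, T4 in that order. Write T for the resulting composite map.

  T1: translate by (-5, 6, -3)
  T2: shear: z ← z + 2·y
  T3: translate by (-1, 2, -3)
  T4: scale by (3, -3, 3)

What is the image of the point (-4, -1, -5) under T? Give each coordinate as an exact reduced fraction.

T1 translate by (-5, 6, -3): (-4, -1, -5) → (-9, 5, -8)
T2 shear: z ← z + 2·y: (-9, 5, -8) → (-9, 5, 2)
T3 translate by (-1, 2, -3): (-9, 5, 2) → (-10, 7, -1)
T4 scale by (3, -3, 3): (-10, 7, -1) → (-30, -21, -3)

T(p) = (-30, -21, -3)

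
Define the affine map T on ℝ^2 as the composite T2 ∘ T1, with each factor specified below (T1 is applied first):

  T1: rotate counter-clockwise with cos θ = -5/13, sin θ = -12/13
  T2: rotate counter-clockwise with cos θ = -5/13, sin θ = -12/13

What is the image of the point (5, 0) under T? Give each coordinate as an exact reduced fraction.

T1 rotate counter-clockwise with cos θ = -5/13, sin θ = -12/13: (5, 0) → (-25/13, -60/13)
T2 rotate counter-clockwise with cos θ = -5/13, sin θ = -12/13: (-25/13, -60/13) → (-595/169, 600/169)

T(p) = (-595/169, 600/169)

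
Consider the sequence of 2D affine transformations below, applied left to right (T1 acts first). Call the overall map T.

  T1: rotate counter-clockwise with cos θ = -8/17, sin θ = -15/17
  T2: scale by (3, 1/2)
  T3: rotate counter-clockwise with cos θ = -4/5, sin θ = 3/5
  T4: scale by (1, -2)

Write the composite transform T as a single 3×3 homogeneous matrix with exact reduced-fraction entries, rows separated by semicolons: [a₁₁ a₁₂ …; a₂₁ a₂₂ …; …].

T = [237/170 -168/85 0; 84/85 -302/85 0; 0 0 1]

T1 = [-8/17 15/17 0; -15/17 -8/17 0; 0 0 1]
T2·T1 = [-24/17 45/17 0; -15/34 -4/17 0; 0 0 1]
T3·…·T1 = [237/170 -168/85 0; -42/85 151/85 0; 0 0 1]
T4·…·T1 = [237/170 -168/85 0; 84/85 -302/85 0; 0 0 1]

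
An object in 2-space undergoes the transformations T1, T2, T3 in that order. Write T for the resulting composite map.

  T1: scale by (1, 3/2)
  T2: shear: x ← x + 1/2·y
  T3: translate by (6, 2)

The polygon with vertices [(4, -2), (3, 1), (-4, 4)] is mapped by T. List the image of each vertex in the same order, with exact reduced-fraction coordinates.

image vertices: (17/2, -1), (39/4, 7/2), (5, 8)

T1 scale by (1, 3/2): (4, -2) → (4, -3); (3, 1) → (3, 3/2); (-4, 4) → (-4, 6)
T2 shear: x ← x + 1/2·y: (4, -3) → (5/2, -3); (3, 3/2) → (15/4, 3/2); (-4, 6) → (-1, 6)
T3 translate by (6, 2): (5/2, -3) → (17/2, -1); (15/4, 3/2) → (39/4, 7/2); (-1, 6) → (5, 8)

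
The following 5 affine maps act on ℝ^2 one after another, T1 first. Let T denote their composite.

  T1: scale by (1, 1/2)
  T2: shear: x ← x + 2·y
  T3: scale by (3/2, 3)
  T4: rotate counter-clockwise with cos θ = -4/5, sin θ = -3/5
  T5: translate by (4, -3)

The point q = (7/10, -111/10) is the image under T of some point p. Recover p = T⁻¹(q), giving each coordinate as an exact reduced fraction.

p = (2, 3)

T1 = [1 0 0; 0 1/2 0; 0 0 1]
T2·T1 = [1 1 0; 0 1/2 0; 0 0 1]
T3·…·T1 = [3/2 3/2 0; 0 3/2 0; 0 0 1]
T4·…·T1 = [-6/5 -3/10 0; -9/10 -21/10 0; 0 0 1]
T5·…·T1 = [-6/5 -3/10 4; -9/10 -21/10 -3; 0 0 1]
det M = 9/4; M⁻¹ = [-14/15 2/15 62/15; 2/5 -8/15 -16/5; 0 0 1]
M⁻¹ · (7/10, -111/10)ᵀ = (2, 3)ᵀ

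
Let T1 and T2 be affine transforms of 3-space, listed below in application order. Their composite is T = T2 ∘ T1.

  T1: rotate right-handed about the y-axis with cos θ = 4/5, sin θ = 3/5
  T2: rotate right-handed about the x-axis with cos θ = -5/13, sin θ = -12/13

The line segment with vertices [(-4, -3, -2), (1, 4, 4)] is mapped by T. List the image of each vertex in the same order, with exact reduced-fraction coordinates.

image vertices: (-22/5, 123/65, 32/13), (16/5, 56/65, -61/13)

T1 rotate right-handed about the y-axis with cos θ = 4/5, sin θ = 3/5: (-4, -3, -2) → (-22/5, -3, 4/5); (1, 4, 4) → (16/5, 4, 13/5)
T2 rotate right-handed about the x-axis with cos θ = -5/13, sin θ = -12/13: (-22/5, -3, 4/5) → (-22/5, 123/65, 32/13); (16/5, 4, 13/5) → (16/5, 56/65, -61/13)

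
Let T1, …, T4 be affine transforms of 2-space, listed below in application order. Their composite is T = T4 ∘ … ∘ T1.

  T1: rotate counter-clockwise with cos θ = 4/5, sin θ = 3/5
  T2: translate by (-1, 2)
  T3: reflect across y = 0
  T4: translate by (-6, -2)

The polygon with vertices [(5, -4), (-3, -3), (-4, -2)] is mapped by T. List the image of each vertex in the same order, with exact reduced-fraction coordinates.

T1 rotate counter-clockwise with cos θ = 4/5, sin θ = 3/5: (5, -4) → (32/5, -1/5); (-3, -3) → (-3/5, -21/5); (-4, -2) → (-2, -4)
T2 translate by (-1, 2): (32/5, -1/5) → (27/5, 9/5); (-3/5, -21/5) → (-8/5, -11/5); (-2, -4) → (-3, -2)
T3 reflect across y = 0: (27/5, 9/5) → (27/5, -9/5); (-8/5, -11/5) → (-8/5, 11/5); (-3, -2) → (-3, 2)
T4 translate by (-6, -2): (27/5, -9/5) → (-3/5, -19/5); (-8/5, 11/5) → (-38/5, 1/5); (-3, 2) → (-9, 0)

image vertices: (-3/5, -19/5), (-38/5, 1/5), (-9, 0)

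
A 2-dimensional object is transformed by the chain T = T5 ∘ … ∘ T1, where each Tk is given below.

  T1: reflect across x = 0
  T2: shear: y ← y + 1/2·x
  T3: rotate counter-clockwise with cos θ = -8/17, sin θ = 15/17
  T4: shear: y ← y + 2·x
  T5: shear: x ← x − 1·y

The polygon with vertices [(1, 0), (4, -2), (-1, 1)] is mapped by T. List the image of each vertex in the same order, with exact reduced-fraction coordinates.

image vertices: (-9/34, 20/17), (-64/17, 156/17), (55/34, -58/17)

T1 reflect across x = 0: (1, 0) → (-1, 0); (4, -2) → (-4, -2); (-1, 1) → (1, 1)
T2 shear: y ← y + 1/2·x: (-1, 0) → (-1, -1/2); (-4, -2) → (-4, -4); (1, 1) → (1, 3/2)
T3 rotate counter-clockwise with cos θ = -8/17, sin θ = 15/17: (-1, -1/2) → (31/34, -11/17); (-4, -4) → (92/17, -28/17); (1, 3/2) → (-61/34, 3/17)
T4 shear: y ← y + 2·x: (31/34, -11/17) → (31/34, 20/17); (92/17, -28/17) → (92/17, 156/17); (-61/34, 3/17) → (-61/34, -58/17)
T5 shear: x ← x − 1·y: (31/34, 20/17) → (-9/34, 20/17); (92/17, 156/17) → (-64/17, 156/17); (-61/34, -58/17) → (55/34, -58/17)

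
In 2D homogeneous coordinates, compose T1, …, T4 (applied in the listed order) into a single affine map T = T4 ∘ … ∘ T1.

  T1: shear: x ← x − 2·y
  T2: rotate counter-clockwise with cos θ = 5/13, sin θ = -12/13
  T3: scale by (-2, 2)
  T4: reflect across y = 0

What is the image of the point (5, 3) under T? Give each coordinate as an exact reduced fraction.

T(p) = (-62/13, -54/13)

T1 shear: x ← x − 2·y: (5, 3) → (-1, 3)
T2 rotate counter-clockwise with cos θ = 5/13, sin θ = -12/13: (-1, 3) → (31/13, 27/13)
T3 scale by (-2, 2): (31/13, 27/13) → (-62/13, 54/13)
T4 reflect across y = 0: (-62/13, 54/13) → (-62/13, -54/13)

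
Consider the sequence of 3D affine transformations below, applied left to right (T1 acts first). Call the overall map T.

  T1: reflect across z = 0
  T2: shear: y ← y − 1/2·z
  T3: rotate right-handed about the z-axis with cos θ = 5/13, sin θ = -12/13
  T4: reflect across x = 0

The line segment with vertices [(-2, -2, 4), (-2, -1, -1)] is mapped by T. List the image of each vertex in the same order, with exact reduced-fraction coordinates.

image vertices: (10/13, 24/13, -4), (28/13, 33/26, 1)

T1 reflect across z = 0: (-2, -2, 4) → (-2, -2, -4); (-2, -1, -1) → (-2, -1, 1)
T2 shear: y ← y − 1/2·z: (-2, -2, -4) → (-2, 0, -4); (-2, -1, 1) → (-2, -3/2, 1)
T3 rotate right-handed about the z-axis with cos θ = 5/13, sin θ = -12/13: (-2, 0, -4) → (-10/13, 24/13, -4); (-2, -3/2, 1) → (-28/13, 33/26, 1)
T4 reflect across x = 0: (-10/13, 24/13, -4) → (10/13, 24/13, -4); (-28/13, 33/26, 1) → (28/13, 33/26, 1)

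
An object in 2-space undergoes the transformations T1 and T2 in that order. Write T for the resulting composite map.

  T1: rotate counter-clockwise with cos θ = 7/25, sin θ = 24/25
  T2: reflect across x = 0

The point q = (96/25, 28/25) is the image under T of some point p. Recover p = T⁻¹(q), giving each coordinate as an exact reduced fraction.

p = (0, 4)

T1 = [7/25 -24/25 0; 24/25 7/25 0; 0 0 1]
T2·T1 = [-7/25 24/25 0; 24/25 7/25 0; 0 0 1]
det M = -1; M⁻¹ = [-7/25 24/25 0; 24/25 7/25 0; 0 0 1]
M⁻¹ · (96/25, 28/25)ᵀ = (0, 4)ᵀ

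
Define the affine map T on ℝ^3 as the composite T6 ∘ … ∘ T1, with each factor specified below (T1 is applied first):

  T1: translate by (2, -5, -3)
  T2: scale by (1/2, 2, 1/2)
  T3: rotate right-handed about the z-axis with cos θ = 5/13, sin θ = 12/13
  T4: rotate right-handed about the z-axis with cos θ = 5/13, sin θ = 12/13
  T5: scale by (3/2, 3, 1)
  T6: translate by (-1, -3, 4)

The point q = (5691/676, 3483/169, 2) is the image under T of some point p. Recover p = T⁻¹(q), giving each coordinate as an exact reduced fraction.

T1 = [1 0 0 2; 0 1 0 -5; 0 0 1 -3; 0 0 0 1]
T2·T1 = [1/2 0 0 1; 0 2 0 -10; 0 0 1/2 -3/2; 0 0 0 1]
T3·…·T1 = [5/26 -24/13 0 125/13; 6/13 10/13 0 -38/13; 0 0 1/2 -3/2; 0 0 0 1]
T4·…·T1 = [-119/338 -240/169 0 1081/169; 60/169 -238/169 0 1310/169; 0 0 1/2 -3/2; 0 0 0 1]
T5·…·T1 = [-357/676 -360/169 0 3243/338; 180/169 -714/169 0 3930/169; 0 0 1/2 -3/2; 0 0 0 1]
T6·…·T1 = [-357/676 -360/169 0 2905/338; 180/169 -714/169 0 3423/169; 0 0 1/2 5/2; 0 0 0 1]
det M = 9/4; M⁻¹ = [-476/507 80/169 0 -770/507; -40/169 -119/1014 0 1491/338; 0 0 2 -5; 0 0 0 1]
M⁻¹ · (5691/676, 3483/169, 2)ᵀ = (1/3, 0, -1)ᵀ

p = (1/3, 0, -1)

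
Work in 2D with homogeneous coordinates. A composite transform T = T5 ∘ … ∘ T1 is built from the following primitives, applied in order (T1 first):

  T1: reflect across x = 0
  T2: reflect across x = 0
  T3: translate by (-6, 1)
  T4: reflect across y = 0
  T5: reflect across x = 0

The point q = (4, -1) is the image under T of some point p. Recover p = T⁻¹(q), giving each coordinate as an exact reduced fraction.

p = (2, 0)

T1 = [-1 0 0; 0 1 0; 0 0 1]
T2·T1 = [1 0 0; 0 1 0; 0 0 1]
T3·…·T1 = [1 0 -6; 0 1 1; 0 0 1]
T4·…·T1 = [1 0 -6; 0 -1 -1; 0 0 1]
T5·…·T1 = [-1 0 6; 0 -1 -1; 0 0 1]
det M = 1; M⁻¹ = [-1 0 6; 0 -1 -1; 0 0 1]
M⁻¹ · (4, -1)ᵀ = (2, 0)ᵀ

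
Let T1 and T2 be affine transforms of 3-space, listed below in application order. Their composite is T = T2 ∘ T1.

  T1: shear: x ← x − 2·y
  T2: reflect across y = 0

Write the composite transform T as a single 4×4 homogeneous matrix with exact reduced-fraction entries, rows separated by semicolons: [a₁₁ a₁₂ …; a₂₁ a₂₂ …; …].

T1 = [1 -2 0 0; 0 1 0 0; 0 0 1 0; 0 0 0 1]
T2·T1 = [1 -2 0 0; 0 -1 0 0; 0 0 1 0; 0 0 0 1]

T = [1 -2 0 0; 0 -1 0 0; 0 0 1 0; 0 0 0 1]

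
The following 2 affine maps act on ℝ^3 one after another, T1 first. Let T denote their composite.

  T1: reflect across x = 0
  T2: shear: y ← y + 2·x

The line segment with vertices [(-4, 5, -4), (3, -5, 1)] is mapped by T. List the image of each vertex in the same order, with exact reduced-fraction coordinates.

T1 reflect across x = 0: (-4, 5, -4) → (4, 5, -4); (3, -5, 1) → (-3, -5, 1)
T2 shear: y ← y + 2·x: (4, 5, -4) → (4, 13, -4); (-3, -5, 1) → (-3, -11, 1)

image vertices: (4, 13, -4), (-3, -11, 1)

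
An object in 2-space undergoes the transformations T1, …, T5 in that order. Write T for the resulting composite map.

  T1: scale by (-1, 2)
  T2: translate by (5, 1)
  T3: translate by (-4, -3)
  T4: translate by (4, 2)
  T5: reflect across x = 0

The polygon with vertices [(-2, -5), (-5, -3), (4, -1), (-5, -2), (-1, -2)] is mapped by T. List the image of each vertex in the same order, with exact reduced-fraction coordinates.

image vertices: (-7, -10), (-10, -6), (-1, -2), (-10, -4), (-6, -4)

T1 scale by (-1, 2): (-2, -5) → (2, -10); (-5, -3) → (5, -6); (4, -1) → (-4, -2); (-5, -2) → (5, -4); (-1, -2) → (1, -4)
T2 translate by (5, 1): (2, -10) → (7, -9); (5, -6) → (10, -5); (-4, -2) → (1, -1); (5, -4) → (10, -3); (1, -4) → (6, -3)
T3 translate by (-4, -3): (7, -9) → (3, -12); (10, -5) → (6, -8); (1, -1) → (-3, -4); (10, -3) → (6, -6); (6, -3) → (2, -6)
T4 translate by (4, 2): (3, -12) → (7, -10); (6, -8) → (10, -6); (-3, -4) → (1, -2); (6, -6) → (10, -4); (2, -6) → (6, -4)
T5 reflect across x = 0: (7, -10) → (-7, -10); (10, -6) → (-10, -6); (1, -2) → (-1, -2); (10, -4) → (-10, -4); (6, -4) → (-6, -4)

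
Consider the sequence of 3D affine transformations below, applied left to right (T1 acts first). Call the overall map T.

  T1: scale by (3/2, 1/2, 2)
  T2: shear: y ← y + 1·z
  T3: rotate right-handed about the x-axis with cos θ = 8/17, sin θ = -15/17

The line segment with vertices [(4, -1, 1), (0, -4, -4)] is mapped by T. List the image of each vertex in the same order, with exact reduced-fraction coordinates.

image vertices: (6, 42/17, -13/34), (0, -200/17, 86/17)

T1 scale by (3/2, 1/2, 2): (4, -1, 1) → (6, -1/2, 2); (0, -4, -4) → (0, -2, -8)
T2 shear: y ← y + 1·z: (6, -1/2, 2) → (6, 3/2, 2); (0, -2, -8) → (0, -10, -8)
T3 rotate right-handed about the x-axis with cos θ = 8/17, sin θ = -15/17: (6, 3/2, 2) → (6, 42/17, -13/34); (0, -10, -8) → (0, -200/17, 86/17)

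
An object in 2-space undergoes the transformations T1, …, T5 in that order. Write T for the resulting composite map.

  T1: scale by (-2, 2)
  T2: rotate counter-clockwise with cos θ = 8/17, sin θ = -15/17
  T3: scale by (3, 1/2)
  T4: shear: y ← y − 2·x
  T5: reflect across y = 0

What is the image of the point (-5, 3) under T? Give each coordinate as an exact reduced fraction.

T(p) = (30, 63)

T1 scale by (-2, 2): (-5, 3) → (10, 6)
T2 rotate counter-clockwise with cos θ = 8/17, sin θ = -15/17: (10, 6) → (10, -6)
T3 scale by (3, 1/2): (10, -6) → (30, -3)
T4 shear: y ← y − 2·x: (30, -3) → (30, -63)
T5 reflect across y = 0: (30, -63) → (30, 63)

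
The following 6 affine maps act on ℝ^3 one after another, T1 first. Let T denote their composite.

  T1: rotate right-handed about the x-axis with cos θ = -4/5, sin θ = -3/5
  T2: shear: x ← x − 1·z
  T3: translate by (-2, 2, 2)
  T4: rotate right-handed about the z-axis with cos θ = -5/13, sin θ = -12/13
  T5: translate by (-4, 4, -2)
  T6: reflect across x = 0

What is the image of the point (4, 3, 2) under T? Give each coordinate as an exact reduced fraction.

T1 rotate right-handed about the x-axis with cos θ = -4/5, sin θ = -3/5: (4, 3, 2) → (4, -6/5, -17/5)
T2 shear: x ← x − 1·z: (4, -6/5, -17/5) → (37/5, -6/5, -17/5)
T3 translate by (-2, 2, 2): (37/5, -6/5, -17/5) → (27/5, 4/5, -7/5)
T4 rotate right-handed about the z-axis with cos θ = -5/13, sin θ = -12/13: (27/5, 4/5, -7/5) → (-87/65, -344/65, -7/5)
T5 translate by (-4, 4, -2): (-87/65, -344/65, -7/5) → (-347/65, -84/65, -17/5)
T6 reflect across x = 0: (-347/65, -84/65, -17/5) → (347/65, -84/65, -17/5)

T(p) = (347/65, -84/65, -17/5)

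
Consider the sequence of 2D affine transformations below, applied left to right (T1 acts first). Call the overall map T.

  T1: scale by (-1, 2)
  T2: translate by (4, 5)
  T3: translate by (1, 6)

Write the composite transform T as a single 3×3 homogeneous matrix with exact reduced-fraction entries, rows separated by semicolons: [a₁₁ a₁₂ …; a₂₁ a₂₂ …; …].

T1 = [-1 0 0; 0 2 0; 0 0 1]
T2·T1 = [-1 0 4; 0 2 5; 0 0 1]
T3·…·T1 = [-1 0 5; 0 2 11; 0 0 1]

T = [-1 0 5; 0 2 11; 0 0 1]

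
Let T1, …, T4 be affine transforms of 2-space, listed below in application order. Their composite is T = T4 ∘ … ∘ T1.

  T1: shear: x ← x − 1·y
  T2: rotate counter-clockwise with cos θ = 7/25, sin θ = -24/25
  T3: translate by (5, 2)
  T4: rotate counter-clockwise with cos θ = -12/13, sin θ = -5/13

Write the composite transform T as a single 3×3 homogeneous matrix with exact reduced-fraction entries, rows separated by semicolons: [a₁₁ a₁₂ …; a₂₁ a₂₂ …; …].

T1 = [1 -1 0; 0 1 0; 0 0 1]
T2·T1 = [7/25 17/25 0; -24/25 31/25 0; 0 0 1]
T3·…·T1 = [7/25 17/25 5; -24/25 31/25 2; 0 0 1]
T4·…·T1 = [-204/325 -49/325 -50/13; 253/325 -457/325 -49/13; 0 0 1]

T = [-204/325 -49/325 -50/13; 253/325 -457/325 -49/13; 0 0 1]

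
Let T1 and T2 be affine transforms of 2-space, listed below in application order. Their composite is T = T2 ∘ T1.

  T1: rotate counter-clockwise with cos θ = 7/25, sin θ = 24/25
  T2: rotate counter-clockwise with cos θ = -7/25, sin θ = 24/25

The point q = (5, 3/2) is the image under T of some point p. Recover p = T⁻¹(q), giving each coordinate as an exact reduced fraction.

T1 = [7/25 -24/25 0; 24/25 7/25 0; 0 0 1]
T2·T1 = [-1 0 0; 0 -1 0; 0 0 1]
det M = 1; M⁻¹ = [-1 0 0; 0 -1 0; 0 0 1]
M⁻¹ · (5, 3/2)ᵀ = (-5, -3/2)ᵀ

p = (-5, -3/2)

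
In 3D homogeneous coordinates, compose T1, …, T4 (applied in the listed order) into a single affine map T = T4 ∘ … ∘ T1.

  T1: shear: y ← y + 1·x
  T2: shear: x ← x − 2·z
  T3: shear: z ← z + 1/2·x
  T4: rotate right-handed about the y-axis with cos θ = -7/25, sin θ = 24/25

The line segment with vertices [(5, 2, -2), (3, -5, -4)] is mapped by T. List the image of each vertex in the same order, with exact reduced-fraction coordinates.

T1 shear: y ← y + 1·x: (5, 2, -2) → (5, 7, -2); (3, -5, -4) → (3, -2, -4)
T2 shear: x ← x − 2·z: (5, 7, -2) → (9, 7, -2); (3, -2, -4) → (11, -2, -4)
T3 shear: z ← z + 1/2·x: (9, 7, -2) → (9, 7, 5/2); (11, -2, -4) → (11, -2, 3/2)
T4 rotate right-handed about the y-axis with cos θ = -7/25, sin θ = 24/25: (9, 7, 5/2) → (-3/25, 7, -467/50); (11, -2, 3/2) → (-41/25, -2, -549/50)

image vertices: (-3/25, 7, -467/50), (-41/25, -2, -549/50)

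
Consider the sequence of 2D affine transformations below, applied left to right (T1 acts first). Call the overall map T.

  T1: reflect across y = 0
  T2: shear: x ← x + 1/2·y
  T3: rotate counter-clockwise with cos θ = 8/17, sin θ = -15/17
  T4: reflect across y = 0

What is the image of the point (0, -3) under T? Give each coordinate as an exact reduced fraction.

T1 reflect across y = 0: (0, -3) → (0, 3)
T2 shear: x ← x + 1/2·y: (0, 3) → (3/2, 3)
T3 rotate counter-clockwise with cos θ = 8/17, sin θ = -15/17: (3/2, 3) → (57/17, 3/34)
T4 reflect across y = 0: (57/17, 3/34) → (57/17, -3/34)

T(p) = (57/17, -3/34)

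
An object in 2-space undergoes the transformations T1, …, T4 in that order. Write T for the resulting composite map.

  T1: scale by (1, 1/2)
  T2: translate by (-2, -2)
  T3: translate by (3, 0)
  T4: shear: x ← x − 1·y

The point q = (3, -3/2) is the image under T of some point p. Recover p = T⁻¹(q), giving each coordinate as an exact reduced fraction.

p = (1/2, 1)

T1 = [1 0 0; 0 1/2 0; 0 0 1]
T2·T1 = [1 0 -2; 0 1/2 -2; 0 0 1]
T3·…·T1 = [1 0 1; 0 1/2 -2; 0 0 1]
T4·…·T1 = [1 -1/2 3; 0 1/2 -2; 0 0 1]
det M = 1/2; M⁻¹ = [1 1 -1; 0 2 4; 0 0 1]
M⁻¹ · (3, -3/2)ᵀ = (1/2, 1)ᵀ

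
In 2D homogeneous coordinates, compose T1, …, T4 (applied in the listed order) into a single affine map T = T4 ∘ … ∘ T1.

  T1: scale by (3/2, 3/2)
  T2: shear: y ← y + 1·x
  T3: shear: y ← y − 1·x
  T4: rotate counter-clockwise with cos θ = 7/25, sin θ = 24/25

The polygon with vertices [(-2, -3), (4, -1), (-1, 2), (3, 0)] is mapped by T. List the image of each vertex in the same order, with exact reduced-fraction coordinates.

image vertices: (87/25, -207/50), (78/25, 267/50), (-33/10, -3/5), (63/50, 108/25)

T1 scale by (3/2, 3/2): (-2, -3) → (-3, -9/2); (4, -1) → (6, -3/2); (-1, 2) → (-3/2, 3); (3, 0) → (9/2, 0)
T2 shear: y ← y + 1·x: (-3, -9/2) → (-3, -15/2); (6, -3/2) → (6, 9/2); (-3/2, 3) → (-3/2, 3/2); (9/2, 0) → (9/2, 9/2)
T3 shear: y ← y − 1·x: (-3, -15/2) → (-3, -9/2); (6, 9/2) → (6, -3/2); (-3/2, 3/2) → (-3/2, 3); (9/2, 9/2) → (9/2, 0)
T4 rotate counter-clockwise with cos θ = 7/25, sin θ = 24/25: (-3, -9/2) → (87/25, -207/50); (6, -3/2) → (78/25, 267/50); (-3/2, 3) → (-33/10, -3/5); (9/2, 0) → (63/50, 108/25)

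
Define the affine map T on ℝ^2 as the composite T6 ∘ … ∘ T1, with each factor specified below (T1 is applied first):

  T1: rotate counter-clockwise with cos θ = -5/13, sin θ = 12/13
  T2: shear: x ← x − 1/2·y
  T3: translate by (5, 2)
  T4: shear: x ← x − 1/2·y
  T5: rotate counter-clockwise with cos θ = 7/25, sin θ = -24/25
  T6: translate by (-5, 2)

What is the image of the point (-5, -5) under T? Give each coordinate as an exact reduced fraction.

T(p) = (-49/25, -3541/325)

T1 rotate counter-clockwise with cos θ = -5/13, sin θ = 12/13: (-5, -5) → (85/13, -35/13)
T2 shear: x ← x − 1/2·y: (85/13, -35/13) → (205/26, -35/13)
T3 translate by (5, 2): (205/26, -35/13) → (335/26, -9/13)
T4 shear: x ← x − 1/2·y: (335/26, -9/13) → (172/13, -9/13)
T5 rotate counter-clockwise with cos θ = 7/25, sin θ = -24/25: (172/13, -9/13) → (76/25, -4191/325)
T6 translate by (-5, 2): (76/25, -4191/325) → (-49/25, -3541/325)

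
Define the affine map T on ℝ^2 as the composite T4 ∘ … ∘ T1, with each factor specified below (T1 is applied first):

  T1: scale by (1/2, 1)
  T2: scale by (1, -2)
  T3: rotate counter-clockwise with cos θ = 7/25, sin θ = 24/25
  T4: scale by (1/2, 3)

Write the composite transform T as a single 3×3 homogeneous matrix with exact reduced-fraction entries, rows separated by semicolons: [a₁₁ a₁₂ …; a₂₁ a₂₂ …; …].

T1 = [1/2 0 0; 0 1 0; 0 0 1]
T2·T1 = [1/2 0 0; 0 -2 0; 0 0 1]
T3·…·T1 = [7/50 48/25 0; 12/25 -14/25 0; 0 0 1]
T4·…·T1 = [7/100 24/25 0; 36/25 -42/25 0; 0 0 1]

T = [7/100 24/25 0; 36/25 -42/25 0; 0 0 1]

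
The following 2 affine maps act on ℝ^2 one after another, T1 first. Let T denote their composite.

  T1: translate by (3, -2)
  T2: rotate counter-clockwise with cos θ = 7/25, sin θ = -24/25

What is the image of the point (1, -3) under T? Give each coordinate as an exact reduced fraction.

T1 translate by (3, -2): (1, -3) → (4, -5)
T2 rotate counter-clockwise with cos θ = 7/25, sin θ = -24/25: (4, -5) → (-92/25, -131/25)

T(p) = (-92/25, -131/25)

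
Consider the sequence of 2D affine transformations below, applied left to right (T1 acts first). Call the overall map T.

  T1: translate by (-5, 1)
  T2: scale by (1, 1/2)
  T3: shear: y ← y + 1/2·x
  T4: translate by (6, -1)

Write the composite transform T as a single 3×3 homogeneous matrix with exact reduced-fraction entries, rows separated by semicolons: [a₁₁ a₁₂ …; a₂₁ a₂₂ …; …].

T = [1 0 1; 1/2 1/2 -3; 0 0 1]

T1 = [1 0 -5; 0 1 1; 0 0 1]
T2·T1 = [1 0 -5; 0 1/2 1/2; 0 0 1]
T3·…·T1 = [1 0 -5; 1/2 1/2 -2; 0 0 1]
T4·…·T1 = [1 0 1; 1/2 1/2 -3; 0 0 1]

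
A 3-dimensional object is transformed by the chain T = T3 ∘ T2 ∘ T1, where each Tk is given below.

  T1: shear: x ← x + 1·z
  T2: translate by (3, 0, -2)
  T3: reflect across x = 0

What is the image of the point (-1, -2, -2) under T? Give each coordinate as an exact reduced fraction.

T(p) = (0, -2, -4)

T1 shear: x ← x + 1·z: (-1, -2, -2) → (-3, -2, -2)
T2 translate by (3, 0, -2): (-3, -2, -2) → (0, -2, -4)
T3 reflect across x = 0: (0, -2, -4) → (0, -2, -4)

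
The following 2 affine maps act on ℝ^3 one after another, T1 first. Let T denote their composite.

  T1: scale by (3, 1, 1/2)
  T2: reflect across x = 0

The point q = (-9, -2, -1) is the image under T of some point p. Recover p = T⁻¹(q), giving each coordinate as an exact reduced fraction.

p = (3, -2, -2)

T1 = [3 0 0 0; 0 1 0 0; 0 0 1/2 0; 0 0 0 1]
T2·T1 = [-3 0 0 0; 0 1 0 0; 0 0 1/2 0; 0 0 0 1]
det M = -3/2; M⁻¹ = [-1/3 0 0 0; 0 1 0 0; 0 0 2 0; 0 0 0 1]
M⁻¹ · (-9, -2, -1)ᵀ = (3, -2, -2)ᵀ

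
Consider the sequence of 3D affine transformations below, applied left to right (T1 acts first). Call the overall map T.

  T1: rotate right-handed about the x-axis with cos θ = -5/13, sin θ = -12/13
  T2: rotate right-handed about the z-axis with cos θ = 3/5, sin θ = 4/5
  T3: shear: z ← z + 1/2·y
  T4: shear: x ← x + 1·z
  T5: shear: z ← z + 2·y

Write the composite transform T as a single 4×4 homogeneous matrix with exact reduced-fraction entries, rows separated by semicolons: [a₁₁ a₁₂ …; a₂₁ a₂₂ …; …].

T = [1 -19/26 -11/13 0; 4/5 -3/13 36/65 0; 2 -3/2 1 0; 0 0 0 1]

T1 = [1 0 0 0; 0 -5/13 12/13 0; 0 -12/13 -5/13 0; 0 0 0 1]
T2·T1 = [3/5 4/13 -48/65 0; 4/5 -3/13 36/65 0; 0 -12/13 -5/13 0; 0 0 0 1]
T3·…·T1 = [3/5 4/13 -48/65 0; 4/5 -3/13 36/65 0; 2/5 -27/26 -7/65 0; 0 0 0 1]
T4·…·T1 = [1 -19/26 -11/13 0; 4/5 -3/13 36/65 0; 2/5 -27/26 -7/65 0; 0 0 0 1]
T5·…·T1 = [1 -19/26 -11/13 0; 4/5 -3/13 36/65 0; 2 -3/2 1 0; 0 0 0 1]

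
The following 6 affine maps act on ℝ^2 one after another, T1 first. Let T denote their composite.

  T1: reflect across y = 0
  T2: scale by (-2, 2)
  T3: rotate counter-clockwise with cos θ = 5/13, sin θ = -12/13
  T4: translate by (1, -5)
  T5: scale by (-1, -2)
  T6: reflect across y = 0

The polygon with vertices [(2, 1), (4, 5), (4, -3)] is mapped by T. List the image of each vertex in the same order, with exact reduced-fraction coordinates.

T1 reflect across y = 0: (2, 1) → (2, -1); (4, 5) → (4, -5); (4, -3) → (4, 3)
T2 scale by (-2, 2): (2, -1) → (-4, -2); (4, -5) → (-8, -10); (4, 3) → (-8, 6)
T3 rotate counter-clockwise with cos θ = 5/13, sin θ = -12/13: (-4, -2) → (-44/13, 38/13); (-8, -10) → (-160/13, 46/13); (-8, 6) → (32/13, 126/13)
T4 translate by (1, -5): (-44/13, 38/13) → (-31/13, -27/13); (-160/13, 46/13) → (-147/13, -19/13); (32/13, 126/13) → (45/13, 61/13)
T5 scale by (-1, -2): (-31/13, -27/13) → (31/13, 54/13); (-147/13, -19/13) → (147/13, 38/13); (45/13, 61/13) → (-45/13, -122/13)
T6 reflect across y = 0: (31/13, 54/13) → (31/13, -54/13); (147/13, 38/13) → (147/13, -38/13); (-45/13, -122/13) → (-45/13, 122/13)

image vertices: (31/13, -54/13), (147/13, -38/13), (-45/13, 122/13)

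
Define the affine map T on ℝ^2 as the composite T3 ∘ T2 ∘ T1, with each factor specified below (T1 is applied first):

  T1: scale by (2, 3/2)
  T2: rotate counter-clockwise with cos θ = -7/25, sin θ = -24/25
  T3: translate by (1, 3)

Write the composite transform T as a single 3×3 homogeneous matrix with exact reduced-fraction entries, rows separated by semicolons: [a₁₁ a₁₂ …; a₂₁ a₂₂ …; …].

T = [-14/25 36/25 1; -48/25 -21/50 3; 0 0 1]

T1 = [2 0 0; 0 3/2 0; 0 0 1]
T2·T1 = [-14/25 36/25 0; -48/25 -21/50 0; 0 0 1]
T3·…·T1 = [-14/25 36/25 1; -48/25 -21/50 3; 0 0 1]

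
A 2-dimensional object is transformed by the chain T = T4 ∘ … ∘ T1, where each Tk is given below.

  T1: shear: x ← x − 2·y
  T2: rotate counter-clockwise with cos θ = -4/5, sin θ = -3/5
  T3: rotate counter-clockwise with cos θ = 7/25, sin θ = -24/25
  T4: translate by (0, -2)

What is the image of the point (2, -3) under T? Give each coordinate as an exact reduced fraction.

T(p) = (-23/5, 26/5)

T1 shear: x ← x − 2·y: (2, -3) → (8, -3)
T2 rotate counter-clockwise with cos θ = -4/5, sin θ = -3/5: (8, -3) → (-41/5, -12/5)
T3 rotate counter-clockwise with cos θ = 7/25, sin θ = -24/25: (-41/5, -12/5) → (-23/5, 36/5)
T4 translate by (0, -2): (-23/5, 36/5) → (-23/5, 26/5)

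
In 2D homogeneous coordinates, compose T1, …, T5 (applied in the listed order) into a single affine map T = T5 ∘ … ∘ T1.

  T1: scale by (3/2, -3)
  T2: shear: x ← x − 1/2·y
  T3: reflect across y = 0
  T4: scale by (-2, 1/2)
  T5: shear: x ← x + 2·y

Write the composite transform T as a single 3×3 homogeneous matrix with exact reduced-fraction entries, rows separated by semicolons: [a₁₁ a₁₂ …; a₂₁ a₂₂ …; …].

T1 = [3/2 0 0; 0 -3 0; 0 0 1]
T2·T1 = [3/2 3/2 0; 0 -3 0; 0 0 1]
T3·…·T1 = [3/2 3/2 0; 0 3 0; 0 0 1]
T4·…·T1 = [-3 -3 0; 0 3/2 0; 0 0 1]
T5·…·T1 = [-3 0 0; 0 3/2 0; 0 0 1]

T = [-3 0 0; 0 3/2 0; 0 0 1]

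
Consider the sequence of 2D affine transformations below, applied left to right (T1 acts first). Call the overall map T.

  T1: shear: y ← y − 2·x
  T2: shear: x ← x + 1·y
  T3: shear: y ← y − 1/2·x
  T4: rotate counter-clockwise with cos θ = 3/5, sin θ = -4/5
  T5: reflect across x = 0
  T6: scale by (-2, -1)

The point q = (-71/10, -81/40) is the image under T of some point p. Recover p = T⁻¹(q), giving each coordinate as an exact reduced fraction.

p = (-1/4, -4)

T1 = [1 0 0; -2 1 0; 0 0 1]
T2·T1 = [-1 1 0; -2 1 0; 0 0 1]
T3·…·T1 = [-1 1 0; -3/2 1/2 0; 0 0 1]
T4·…·T1 = [-9/5 1 0; -1/10 -1/2 0; 0 0 1]
T5·…·T1 = [9/5 -1 0; -1/10 -1/2 0; 0 0 1]
T6·…·T1 = [-18/5 2 0; 1/10 1/2 0; 0 0 1]
det M = -2; M⁻¹ = [-1/4 1 0; 1/20 9/5 0; 0 0 1]
M⁻¹ · (-71/10, -81/40)ᵀ = (-1/4, -4)ᵀ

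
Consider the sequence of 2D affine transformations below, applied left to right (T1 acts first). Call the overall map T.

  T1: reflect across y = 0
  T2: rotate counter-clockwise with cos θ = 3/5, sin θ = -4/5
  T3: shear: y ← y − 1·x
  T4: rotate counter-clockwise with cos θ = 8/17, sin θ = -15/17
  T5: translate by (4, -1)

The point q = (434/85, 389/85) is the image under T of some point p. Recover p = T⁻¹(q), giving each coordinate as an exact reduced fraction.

p = (-2, 4)

T1 = [1 0 0; 0 -1 0; 0 0 1]
T2·T1 = [3/5 -4/5 0; -4/5 -3/5 0; 0 0 1]
T3·…·T1 = [3/5 -4/5 0; -7/5 1/5 0; 0 0 1]
T4·…·T1 = [-81/85 -1/5 0; -101/85 4/5 0; 0 0 1]
T5·…·T1 = [-81/85 -1/5 4; -101/85 4/5 -1; 0 0 1]
det M = -1; M⁻¹ = [-4/5 -1/5 3; -101/85 81/85 97/17; 0 0 1]
M⁻¹ · (434/85, 389/85)ᵀ = (-2, 4)ᵀ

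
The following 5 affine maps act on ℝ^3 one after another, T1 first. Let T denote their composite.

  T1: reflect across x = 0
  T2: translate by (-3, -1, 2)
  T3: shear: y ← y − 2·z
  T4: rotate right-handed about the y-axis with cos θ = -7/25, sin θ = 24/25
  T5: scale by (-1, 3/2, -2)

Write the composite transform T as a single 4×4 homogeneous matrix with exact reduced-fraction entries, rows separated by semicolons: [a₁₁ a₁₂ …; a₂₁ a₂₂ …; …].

T1 = [-1 0 0 0; 0 1 0 0; 0 0 1 0; 0 0 0 1]
T2·T1 = [-1 0 0 -3; 0 1 0 -1; 0 0 1 2; 0 0 0 1]
T3·…·T1 = [-1 0 0 -3; 0 1 -2 -5; 0 0 1 2; 0 0 0 1]
T4·…·T1 = [7/25 0 24/25 69/25; 0 1 -2 -5; 24/25 0 -7/25 58/25; 0 0 0 1]
T5·…·T1 = [-7/25 0 -24/25 -69/25; 0 3/2 -3 -15/2; -48/25 0 14/25 -116/25; 0 0 0 1]

T = [-7/25 0 -24/25 -69/25; 0 3/2 -3 -15/2; -48/25 0 14/25 -116/25; 0 0 0 1]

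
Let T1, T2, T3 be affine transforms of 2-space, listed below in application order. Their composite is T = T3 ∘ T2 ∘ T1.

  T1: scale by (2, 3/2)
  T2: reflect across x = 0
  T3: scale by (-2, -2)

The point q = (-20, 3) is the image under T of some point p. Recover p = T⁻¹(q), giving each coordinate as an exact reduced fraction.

p = (-5, -1)

T1 = [2 0 0; 0 3/2 0; 0 0 1]
T2·T1 = [-2 0 0; 0 3/2 0; 0 0 1]
T3·…·T1 = [4 0 0; 0 -3 0; 0 0 1]
det M = -12; M⁻¹ = [1/4 0 0; 0 -1/3 0; 0 0 1]
M⁻¹ · (-20, 3)ᵀ = (-5, -1)ᵀ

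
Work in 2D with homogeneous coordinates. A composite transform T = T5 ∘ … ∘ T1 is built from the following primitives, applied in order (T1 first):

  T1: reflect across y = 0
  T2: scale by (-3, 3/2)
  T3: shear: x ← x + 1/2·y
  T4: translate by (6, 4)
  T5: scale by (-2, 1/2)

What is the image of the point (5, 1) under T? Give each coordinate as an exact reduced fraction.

T(p) = (39/2, 5/4)

T1 reflect across y = 0: (5, 1) → (5, -1)
T2 scale by (-3, 3/2): (5, -1) → (-15, -3/2)
T3 shear: x ← x + 1/2·y: (-15, -3/2) → (-63/4, -3/2)
T4 translate by (6, 4): (-63/4, -3/2) → (-39/4, 5/2)
T5 scale by (-2, 1/2): (-39/4, 5/2) → (39/2, 5/4)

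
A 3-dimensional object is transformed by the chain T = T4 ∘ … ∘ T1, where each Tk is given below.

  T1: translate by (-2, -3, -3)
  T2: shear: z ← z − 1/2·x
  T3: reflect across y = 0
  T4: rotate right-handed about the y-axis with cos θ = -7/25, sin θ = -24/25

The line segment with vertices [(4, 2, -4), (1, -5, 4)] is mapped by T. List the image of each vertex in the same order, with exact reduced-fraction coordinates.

image vertices: (178/25, 1, 104/25), (-29/25, 8, -69/50)

T1 translate by (-2, -3, -3): (4, 2, -4) → (2, -1, -7); (1, -5, 4) → (-1, -8, 1)
T2 shear: z ← z − 1/2·x: (2, -1, -7) → (2, -1, -8); (-1, -8, 1) → (-1, -8, 3/2)
T3 reflect across y = 0: (2, -1, -8) → (2, 1, -8); (-1, -8, 3/2) → (-1, 8, 3/2)
T4 rotate right-handed about the y-axis with cos θ = -7/25, sin θ = -24/25: (2, 1, -8) → (178/25, 1, 104/25); (-1, 8, 3/2) → (-29/25, 8, -69/50)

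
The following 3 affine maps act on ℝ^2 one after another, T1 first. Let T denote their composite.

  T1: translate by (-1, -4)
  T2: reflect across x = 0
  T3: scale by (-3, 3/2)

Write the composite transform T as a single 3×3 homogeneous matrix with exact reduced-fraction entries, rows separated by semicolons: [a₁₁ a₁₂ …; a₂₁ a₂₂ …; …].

T = [3 0 -3; 0 3/2 -6; 0 0 1]

T1 = [1 0 -1; 0 1 -4; 0 0 1]
T2·T1 = [-1 0 1; 0 1 -4; 0 0 1]
T3·…·T1 = [3 0 -3; 0 3/2 -6; 0 0 1]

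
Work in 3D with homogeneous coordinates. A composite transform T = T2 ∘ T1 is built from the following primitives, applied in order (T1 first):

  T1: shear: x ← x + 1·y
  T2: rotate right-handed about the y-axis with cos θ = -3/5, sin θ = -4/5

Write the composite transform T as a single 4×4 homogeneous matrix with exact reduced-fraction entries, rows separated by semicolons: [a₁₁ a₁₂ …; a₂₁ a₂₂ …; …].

T = [-3/5 -3/5 -4/5 0; 0 1 0 0; 4/5 4/5 -3/5 0; 0 0 0 1]

T1 = [1 1 0 0; 0 1 0 0; 0 0 1 0; 0 0 0 1]
T2·T1 = [-3/5 -3/5 -4/5 0; 0 1 0 0; 4/5 4/5 -3/5 0; 0 0 0 1]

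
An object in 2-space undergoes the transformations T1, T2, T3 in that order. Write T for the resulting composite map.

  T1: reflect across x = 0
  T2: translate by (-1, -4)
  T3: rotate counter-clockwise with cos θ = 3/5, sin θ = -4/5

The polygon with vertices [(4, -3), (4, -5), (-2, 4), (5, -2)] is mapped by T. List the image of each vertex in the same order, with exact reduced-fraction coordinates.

image vertices: (-43/5, -1/5), (-51/5, -7/5), (3/5, -4/5), (-42/5, 6/5)

T1 reflect across x = 0: (4, -3) → (-4, -3); (4, -5) → (-4, -5); (-2, 4) → (2, 4); (5, -2) → (-5, -2)
T2 translate by (-1, -4): (-4, -3) → (-5, -7); (-4, -5) → (-5, -9); (2, 4) → (1, 0); (-5, -2) → (-6, -6)
T3 rotate counter-clockwise with cos θ = 3/5, sin θ = -4/5: (-5, -7) → (-43/5, -1/5); (-5, -9) → (-51/5, -7/5); (1, 0) → (3/5, -4/5); (-6, -6) → (-42/5, 6/5)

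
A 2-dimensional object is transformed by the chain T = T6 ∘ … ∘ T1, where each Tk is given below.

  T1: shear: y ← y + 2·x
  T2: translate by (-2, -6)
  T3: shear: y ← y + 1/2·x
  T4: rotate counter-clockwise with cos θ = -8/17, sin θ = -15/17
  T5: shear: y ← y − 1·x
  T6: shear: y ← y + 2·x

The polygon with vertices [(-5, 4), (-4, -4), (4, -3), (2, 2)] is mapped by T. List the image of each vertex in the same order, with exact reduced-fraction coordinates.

image vertices: (-353/34, 105/34), (-267/17, -9/17), (-16/17, -46/17), (0, 0)

T1 shear: y ← y + 2·x: (-5, 4) → (-5, -6); (-4, -4) → (-4, -12); (4, -3) → (4, 5); (2, 2) → (2, 6)
T2 translate by (-2, -6): (-5, -6) → (-7, -12); (-4, -12) → (-6, -18); (4, 5) → (2, -1); (2, 6) → (0, 0)
T3 shear: y ← y + 1/2·x: (-7, -12) → (-7, -31/2); (-6, -18) → (-6, -21); (2, -1) → (2, 0); (0, 0) → (0, 0)
T4 rotate counter-clockwise with cos θ = -8/17, sin θ = -15/17: (-7, -31/2) → (-353/34, 229/17); (-6, -21) → (-267/17, 258/17); (2, 0) → (-16/17, -30/17); (0, 0) → (0, 0)
T5 shear: y ← y − 1·x: (-353/34, 229/17) → (-353/34, 811/34); (-267/17, 258/17) → (-267/17, 525/17); (-16/17, -30/17) → (-16/17, -14/17); (0, 0) → (0, 0)
T6 shear: y ← y + 2·x: (-353/34, 811/34) → (-353/34, 105/34); (-267/17, 525/17) → (-267/17, -9/17); (-16/17, -14/17) → (-16/17, -46/17); (0, 0) → (0, 0)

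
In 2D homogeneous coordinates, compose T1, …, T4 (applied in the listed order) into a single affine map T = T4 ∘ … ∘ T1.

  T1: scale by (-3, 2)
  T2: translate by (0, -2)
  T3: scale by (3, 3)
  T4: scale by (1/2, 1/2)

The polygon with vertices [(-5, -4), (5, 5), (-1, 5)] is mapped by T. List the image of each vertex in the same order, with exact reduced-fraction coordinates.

T1 scale by (-3, 2): (-5, -4) → (15, -8); (5, 5) → (-15, 10); (-1, 5) → (3, 10)
T2 translate by (0, -2): (15, -8) → (15, -10); (-15, 10) → (-15, 8); (3, 10) → (3, 8)
T3 scale by (3, 3): (15, -10) → (45, -30); (-15, 8) → (-45, 24); (3, 8) → (9, 24)
T4 scale by (1/2, 1/2): (45, -30) → (45/2, -15); (-45, 24) → (-45/2, 12); (9, 24) → (9/2, 12)

image vertices: (45/2, -15), (-45/2, 12), (9/2, 12)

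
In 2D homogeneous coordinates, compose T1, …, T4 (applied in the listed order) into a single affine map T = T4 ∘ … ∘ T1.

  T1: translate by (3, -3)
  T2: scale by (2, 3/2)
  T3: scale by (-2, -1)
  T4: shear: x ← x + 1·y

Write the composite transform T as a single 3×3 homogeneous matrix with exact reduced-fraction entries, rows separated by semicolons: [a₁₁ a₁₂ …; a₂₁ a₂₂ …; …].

T1 = [1 0 3; 0 1 -3; 0 0 1]
T2·T1 = [2 0 6; 0 3/2 -9/2; 0 0 1]
T3·…·T1 = [-4 0 -12; 0 -3/2 9/2; 0 0 1]
T4·…·T1 = [-4 -3/2 -15/2; 0 -3/2 9/2; 0 0 1]

T = [-4 -3/2 -15/2; 0 -3/2 9/2; 0 0 1]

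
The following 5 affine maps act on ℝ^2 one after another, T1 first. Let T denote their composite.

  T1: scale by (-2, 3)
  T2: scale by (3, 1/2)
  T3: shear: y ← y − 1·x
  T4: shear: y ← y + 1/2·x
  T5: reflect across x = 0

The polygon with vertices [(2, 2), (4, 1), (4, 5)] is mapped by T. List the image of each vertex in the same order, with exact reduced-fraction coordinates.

T1 scale by (-2, 3): (2, 2) → (-4, 6); (4, 1) → (-8, 3); (4, 5) → (-8, 15)
T2 scale by (3, 1/2): (-4, 6) → (-12, 3); (-8, 3) → (-24, 3/2); (-8, 15) → (-24, 15/2)
T3 shear: y ← y − 1·x: (-12, 3) → (-12, 15); (-24, 3/2) → (-24, 51/2); (-24, 15/2) → (-24, 63/2)
T4 shear: y ← y + 1/2·x: (-12, 15) → (-12, 9); (-24, 51/2) → (-24, 27/2); (-24, 63/2) → (-24, 39/2)
T5 reflect across x = 0: (-12, 9) → (12, 9); (-24, 27/2) → (24, 27/2); (-24, 39/2) → (24, 39/2)

image vertices: (12, 9), (24, 27/2), (24, 39/2)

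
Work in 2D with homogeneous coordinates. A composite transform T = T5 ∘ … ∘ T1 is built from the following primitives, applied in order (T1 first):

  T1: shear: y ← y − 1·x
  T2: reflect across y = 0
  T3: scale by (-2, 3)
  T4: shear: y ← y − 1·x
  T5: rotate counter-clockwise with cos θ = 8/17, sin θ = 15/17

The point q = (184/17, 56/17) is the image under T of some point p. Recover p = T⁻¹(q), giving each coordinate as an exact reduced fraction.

T1 = [1 0 0; -1 1 0; 0 0 1]
T2·T1 = [1 0 0; 1 -1 0; 0 0 1]
T3·…·T1 = [-2 0 0; 3 -3 0; 0 0 1]
T4·…·T1 = [-2 0 0; 5 -3 0; 0 0 1]
T5·…·T1 = [-91/17 45/17 0; 10/17 -24/17 0; 0 0 1]
det M = 6; M⁻¹ = [-4/17 -15/34 0; -5/51 -91/102 0; 0 0 1]
M⁻¹ · (184/17, 56/17)ᵀ = (-4, -4)ᵀ

p = (-4, -4)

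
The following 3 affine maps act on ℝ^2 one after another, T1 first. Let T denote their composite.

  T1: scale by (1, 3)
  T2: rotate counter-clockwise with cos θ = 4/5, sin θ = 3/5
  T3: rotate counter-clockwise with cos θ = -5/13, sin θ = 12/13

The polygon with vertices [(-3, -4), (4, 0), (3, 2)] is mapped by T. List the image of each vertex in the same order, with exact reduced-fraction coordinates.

T1 scale by (1, 3): (-3, -4) → (-3, -12); (4, 0) → (4, 0); (3, 2) → (3, 6)
T2 rotate counter-clockwise with cos θ = 4/5, sin θ = 3/5: (-3, -12) → (24/5, -57/5); (4, 0) → (16/5, 12/5); (3, 6) → (-6/5, 33/5)
T3 rotate counter-clockwise with cos θ = -5/13, sin θ = 12/13: (24/5, -57/5) → (564/65, 573/65); (16/5, 12/5) → (-224/65, 132/65); (-6/5, 33/5) → (-366/65, -237/65)

image vertices: (564/65, 573/65), (-224/65, 132/65), (-366/65, -237/65)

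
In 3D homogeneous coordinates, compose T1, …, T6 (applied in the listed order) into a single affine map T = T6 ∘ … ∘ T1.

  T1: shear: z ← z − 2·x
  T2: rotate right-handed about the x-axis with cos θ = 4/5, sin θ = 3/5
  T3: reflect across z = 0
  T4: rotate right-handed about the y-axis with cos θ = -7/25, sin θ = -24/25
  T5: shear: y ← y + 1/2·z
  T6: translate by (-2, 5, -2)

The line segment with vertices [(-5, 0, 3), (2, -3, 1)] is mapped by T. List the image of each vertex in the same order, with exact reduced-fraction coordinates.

T1 shear: z ← z − 2·x: (-5, 0, 3) → (-5, 0, 13); (2, -3, 1) → (2, -3, -3)
T2 rotate right-handed about the x-axis with cos θ = 4/5, sin θ = 3/5: (-5, 0, 13) → (-5, -39/5, 52/5); (2, -3, -3) → (2, -3/5, -21/5)
T3 reflect across z = 0: (-5, -39/5, 52/5) → (-5, -39/5, -52/5); (2, -3/5, -21/5) → (2, -3/5, 21/5)
T4 rotate right-handed about the y-axis with cos θ = -7/25, sin θ = -24/25: (-5, -39/5, -52/5) → (1423/125, -39/5, -236/125); (2, -3/5, 21/5) → (-574/125, -3/5, 93/125)
T5 shear: y ← y + 1/2·z: (1423/125, -39/5, -236/125) → (1423/125, -1093/125, -236/125); (-574/125, -3/5, 93/125) → (-574/125, -57/250, 93/125)
T6 translate by (-2, 5, -2): (1423/125, -1093/125, -236/125) → (1173/125, -468/125, -486/125); (-574/125, -57/250, 93/125) → (-824/125, 1193/250, -157/125)

image vertices: (1173/125, -468/125, -486/125), (-824/125, 1193/250, -157/125)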